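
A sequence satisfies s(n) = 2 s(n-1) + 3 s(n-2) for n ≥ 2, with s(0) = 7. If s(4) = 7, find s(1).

-7

Let s(1) = w.
s(2) = 21 + 2w
s(3) = 42 + 7w
s(4) = 147 + 20w
So 147 + 20w = 7, giving w = -7.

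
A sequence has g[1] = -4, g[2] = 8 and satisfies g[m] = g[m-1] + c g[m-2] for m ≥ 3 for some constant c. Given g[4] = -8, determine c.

g[3] = 8 - 4c
g[4] = 8 + 4c
So 8 + 4c = -8, giving c = -4.

-4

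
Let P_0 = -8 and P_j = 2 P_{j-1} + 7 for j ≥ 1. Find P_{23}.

The fixed point is 7/(1 - 2) = -7, so P_j + 7 = 2(P_{j-1} + 7).
Hence P_j = -1·2^j - 7.
P_{23} = -1·2^{23} - 7 = -1·8388608 - 7 = -8388615.

-8388615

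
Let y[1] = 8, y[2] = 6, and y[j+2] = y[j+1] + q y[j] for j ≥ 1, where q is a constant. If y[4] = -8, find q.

-1

y[3] = 6 + 8q
y[4] = 6 + 14q
So 6 + 14q = -8, giving q = -1.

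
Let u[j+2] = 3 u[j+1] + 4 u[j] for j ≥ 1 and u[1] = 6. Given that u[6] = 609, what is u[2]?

Let u[2] = y.
u[3] = 24 + 3y
u[4] = 72 + 13y
u[5] = 312 + 51y
u[6] = 1224 + 205y
So 1224 + 205y = 609, giving y = -3.

-3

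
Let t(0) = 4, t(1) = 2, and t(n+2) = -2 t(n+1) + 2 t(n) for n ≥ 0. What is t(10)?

t(2) = -2(2) + 2(4) = 4
t(3) = -2(4) + 2(2) = -4
t(4) = -2(-4) + 2(4) = 16
t(5) = -2(16) + 2(-4) = -40
t(6) = -2(-40) + 2(16) = 112
t(7) = -2(112) + 2(-40) = -304
t(8) = -2(-304) + 2(112) = 832
t(9) = -2(832) + 2(-304) = -2272
t(10) = -2(-2272) + 2(832) = 6208

6208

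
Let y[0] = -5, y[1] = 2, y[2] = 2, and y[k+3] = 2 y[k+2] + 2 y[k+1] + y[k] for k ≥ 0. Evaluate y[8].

730

y[3] = 2(2) + 2(2) + (-5) = 3
y[4] = 2(3) + 2(2) + 2 = 12
y[5] = 2(12) + 2(3) + 2 = 32
y[6] = 2(32) + 2(12) + 3 = 91
y[7] = 2(91) + 2(32) + 12 = 258
y[8] = 2(258) + 2(91) + 32 = 730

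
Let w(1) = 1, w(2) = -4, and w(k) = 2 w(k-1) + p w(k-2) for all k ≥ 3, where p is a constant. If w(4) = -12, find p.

w(3) = -8 + p
w(4) = -16 - 2p
So -16 - 2p = -12, giving p = -2.

-2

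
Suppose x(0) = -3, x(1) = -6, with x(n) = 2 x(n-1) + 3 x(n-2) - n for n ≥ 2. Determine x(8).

x(2) = 2(-6) + 3(-3) - 2 = -23
x(3) = 2(-23) + 3(-6) - 3 = -67
x(4) = 2(-67) + 3(-23) - 4 = -207
x(5) = 2(-207) + 3(-67) - 5 = -620
x(6) = 2(-620) + 3(-207) - 6 = -1867
x(7) = 2(-1867) + 3(-620) - 7 = -5601
x(8) = 2(-5601) + 3(-1867) - 8 = -16811

-16811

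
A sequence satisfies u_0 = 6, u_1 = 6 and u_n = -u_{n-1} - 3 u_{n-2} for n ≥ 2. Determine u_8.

-24

u_2 = -6 - 3(6) = -24
u_3 = -(-24) - 3(6) = 6
u_4 = -6 - 3(-24) = 66
u_5 = -66 - 3(6) = -84
u_6 = -(-84) - 3(66) = -114
u_7 = -(-114) - 3(-84) = 366
u_8 = -366 - 3(-114) = -24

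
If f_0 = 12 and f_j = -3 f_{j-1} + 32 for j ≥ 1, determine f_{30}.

The fixed point is 32/(1 + 3) = 8, so f_j - 8 = -3(f_{j-1} - 8).
Hence f_j = 4·(-3)^j + 8.
f_{30} = 4·(-3)^{30} + 8 = 4·205891132094649 + 8 = 823564528378604.

823564528378604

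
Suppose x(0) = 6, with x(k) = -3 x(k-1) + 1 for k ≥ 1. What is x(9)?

x(1) = -3·6 + 1 = -17
x(2) = -3·(-17) + 1 = 52
x(3) = -3·52 + 1 = -155
x(4) = -3·(-155) + 1 = 466
x(5) = -3·466 + 1 = -1397
x(6) = -3·(-1397) + 1 = 4192
x(7) = -3·4192 + 1 = -12575
x(8) = -3·(-12575) + 1 = 37726
x(9) = -3·37726 + 1 = -113177

-113177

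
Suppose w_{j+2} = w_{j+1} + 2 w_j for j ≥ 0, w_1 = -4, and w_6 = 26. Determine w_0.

Let w_0 = v.
w_2 = -4 + 2v
w_3 = -12 + 2v
w_4 = -20 + 6v
w_5 = -44 + 10v
w_6 = -84 + 22v
So -84 + 22v = 26, giving v = 5.

5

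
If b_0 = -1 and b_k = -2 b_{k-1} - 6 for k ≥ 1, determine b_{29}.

The fixed point is -6/(1 + 2) = -2, so b_k + 2 = -2(b_{k-1} + 2).
Hence b_k = 1·(-2)^k - 2.
b_{29} = 1·(-2)^{29} - 2 = 1·-536870912 - 2 = -536870914.

-536870914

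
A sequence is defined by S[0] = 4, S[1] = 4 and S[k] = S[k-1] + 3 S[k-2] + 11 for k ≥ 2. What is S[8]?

3891

S[2] = 4 + 3*4 + 11 = 27
S[3] = 27 + 3*4 + 11 = 50
S[4] = 50 + 3*27 + 11 = 142
S[5] = 142 + 3*50 + 11 = 303
S[6] = 303 + 3*142 + 11 = 740
S[7] = 740 + 3*303 + 11 = 1660
S[8] = 1660 + 3*740 + 11 = 3891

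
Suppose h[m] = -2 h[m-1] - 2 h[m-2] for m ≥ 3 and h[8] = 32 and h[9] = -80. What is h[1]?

Rearranging, h[m-2] = (h[m] + 2 h[m-1]) / -2.
h[7] = (-80 + 2*32) / -2 = -16/-2 = 8
h[6] = (32 + 2*8) / -2 = 48/-2 = -24
h[5] = (8 + 2*(-24)) / -2 = -40/-2 = 20
h[4] = (-24 + 2*20) / -2 = 16/-2 = -8
h[3] = (20 + 2*(-8)) / -2 = 4/-2 = -2
h[2] = (-8 + 2*(-2)) / -2 = -12/-2 = 6
h[1] = (-2 + 2*6) / -2 = 10/-2 = -5

-5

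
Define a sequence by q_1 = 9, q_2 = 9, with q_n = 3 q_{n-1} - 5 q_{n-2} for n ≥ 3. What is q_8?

q_3 = 3(9) - 5(9) = -18
q_4 = 3(-18) - 5(9) = -99
q_5 = 3(-99) - 5(-18) = -207
q_6 = 3(-207) - 5(-99) = -126
q_7 = 3(-126) - 5(-207) = 657
q_8 = 3(657) - 5(-126) = 2601

2601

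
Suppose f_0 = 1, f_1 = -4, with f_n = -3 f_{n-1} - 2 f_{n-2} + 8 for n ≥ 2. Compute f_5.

-174

f_2 = -3·(-4) - 2·1 + 8 = 18
f_3 = -3·18 - 2·(-4) + 8 = -38
f_4 = -3·(-38) - 2·18 + 8 = 86
f_5 = -3·86 - 2·(-38) + 8 = -174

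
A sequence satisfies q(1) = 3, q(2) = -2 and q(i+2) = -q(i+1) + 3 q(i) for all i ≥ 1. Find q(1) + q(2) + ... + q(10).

q(3) = -(-2) + 3*3 = 11
q(4) = -11 + 3*(-2) = -17
q(5) = -(-17) + 3*11 = 50
q(6) = -50 + 3*(-17) = -101
q(7) = -(-101) + 3*50 = 251
q(8) = -251 + 3*(-101) = -554
q(9) = -(-554) + 3*251 = 1307
q(10) = -1307 + 3*(-554) = -2969
Sum = 3 + (-2) + 11 + (-17) + 50 + (-101) + 251 + (-554) + 1307 + (-2969) = -2021

-2021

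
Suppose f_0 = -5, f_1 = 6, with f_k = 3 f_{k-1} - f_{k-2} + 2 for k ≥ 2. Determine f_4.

f_2 = 3(6) - (-5) + 2 = 25
f_3 = 3(25) - 6 + 2 = 71
f_4 = 3(71) - 25 + 2 = 190

190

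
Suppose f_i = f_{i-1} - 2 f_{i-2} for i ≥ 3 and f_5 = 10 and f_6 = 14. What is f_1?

Rearranging, f_{i-2} = (f_i - f_{i-1}) / -2.
f_4 = (14 - 10) / -2 = 4/-2 = -2
f_3 = (10 - (-2)) / -2 = 12/-2 = -6
f_2 = (-2 - (-6)) / -2 = 4/-2 = -2
f_1 = (-6 - (-2)) / -2 = -4/-2 = 2

2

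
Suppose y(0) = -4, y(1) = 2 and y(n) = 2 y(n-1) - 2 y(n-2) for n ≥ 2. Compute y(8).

-64

y(2) = 2·2 - 2·(-4) = 12
y(3) = 2·12 - 2·2 = 20
y(4) = 2·20 - 2·12 = 16
y(5) = 2·16 - 2·20 = -8
y(6) = 2·(-8) - 2·16 = -48
y(7) = 2·(-48) - 2·(-8) = -80
y(8) = 2·(-80) - 2·(-48) = -64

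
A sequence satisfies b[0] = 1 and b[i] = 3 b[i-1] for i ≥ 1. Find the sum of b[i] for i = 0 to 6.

b[1] = 3·1 = 3
b[2] = 3·3 = 9
b[3] = 3·9 = 27
b[4] = 3·27 = 81
b[5] = 3·81 = 243
b[6] = 3·243 = 729
Sum = 1 + 3 + 9 + 27 + 81 + 243 + 729 = 1093

1093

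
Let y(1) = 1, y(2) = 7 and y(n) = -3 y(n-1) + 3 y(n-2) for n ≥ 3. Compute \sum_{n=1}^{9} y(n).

y(3) = -3(7) + 3(1) = -18
y(4) = -3(-18) + 3(7) = 75
y(5) = -3(75) + 3(-18) = -279
y(6) = -3(-279) + 3(75) = 1062
y(7) = -3(1062) + 3(-279) = -4023
y(8) = -3(-4023) + 3(1062) = 15255
y(9) = -3(15255) + 3(-4023) = -57834
Sum = 1 + 7 + (-18) + 75 + (-279) + 1062 + (-4023) + 15255 + (-57834) = -45754

-45754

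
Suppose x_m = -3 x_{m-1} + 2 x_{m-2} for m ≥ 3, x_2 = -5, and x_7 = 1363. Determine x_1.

Let x_1 = y.
x_3 = 15 + 2y
x_4 = -55 - 6y
x_5 = 195 + 22y
x_6 = -695 - 78y
x_7 = 2475 + 278y
So 2475 + 278y = 1363, giving y = -4.

-4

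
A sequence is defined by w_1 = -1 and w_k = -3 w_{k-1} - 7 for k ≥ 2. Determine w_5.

59

w_2 = -3(-1) - 7 = -4
w_3 = -3(-4) - 7 = 5
w_4 = -3(5) - 7 = -22
w_5 = -3(-22) - 7 = 59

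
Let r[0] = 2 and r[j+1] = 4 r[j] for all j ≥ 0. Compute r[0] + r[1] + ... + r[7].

r[1] = 4(2) = 8
r[2] = 4(8) = 32
r[3] = 4(32) = 128
r[4] = 4(128) = 512
r[5] = 4(512) = 2048
r[6] = 4(2048) = 8192
r[7] = 4(8192) = 32768
Sum = 2 + 8 + 32 + 128 + 512 + 2048 + 8192 + 32768 = 43690

43690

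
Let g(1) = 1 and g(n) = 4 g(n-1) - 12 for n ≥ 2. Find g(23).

The fixed point is -12/(1 - 4) = 4, so g(n) - 4 = 4(g(n-1) - 4).
Hence g(n) = -3·4^{n-1} + 4.
g(23) = -3·4^{22} + 4 = -3·17592186044416 + 4 = -52776558133244.

-52776558133244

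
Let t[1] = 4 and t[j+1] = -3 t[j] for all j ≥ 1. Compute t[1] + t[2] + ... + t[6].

t[2] = -3(4) = -12
t[3] = -3(-12) = 36
t[4] = -3(36) = -108
t[5] = -3(-108) = 324
t[6] = -3(324) = -972
Sum = 4 + (-12) + 36 + (-108) + 324 + (-972) = -728

-728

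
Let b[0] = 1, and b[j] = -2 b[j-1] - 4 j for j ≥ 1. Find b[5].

-68

b[1] = -2*1 - 4 = -6
b[2] = -2*(-6) - 8 = 4
b[3] = -2*4 - 12 = -20
b[4] = -2*(-20) - 16 = 24
b[5] = -2*24 - 20 = -68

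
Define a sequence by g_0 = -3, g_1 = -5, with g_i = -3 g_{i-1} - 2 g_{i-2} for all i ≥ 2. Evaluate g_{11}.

g_2 = -3·(-5) - 2·(-3) = 21
g_3 = -3·21 - 2·(-5) = -53
g_4 = -3·(-53) - 2·21 = 117
g_5 = -3·117 - 2·(-53) = -245
g_6 = -3·(-245) - 2·117 = 501
g_7 = -3·501 - 2·(-245) = -1013
g_8 = -3·(-1013) - 2·501 = 2037
g_9 = -3·2037 - 2·(-1013) = -4085
g_{10} = -3·(-4085) - 2·2037 = 8181
g_{11} = -3·8181 - 2·(-4085) = -16373

-16373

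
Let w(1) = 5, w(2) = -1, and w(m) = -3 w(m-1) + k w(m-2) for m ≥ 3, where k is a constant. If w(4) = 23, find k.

w(3) = 3 + 5k
w(4) = -9 - 16k
So -9 - 16k = 23, giving k = -2.

-2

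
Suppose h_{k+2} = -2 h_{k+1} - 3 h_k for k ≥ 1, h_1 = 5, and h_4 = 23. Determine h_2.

-7

Let h_2 = z.
h_3 = -15 - 2z
h_4 = 30 + z
So 30 + z = 23, giving z = -7.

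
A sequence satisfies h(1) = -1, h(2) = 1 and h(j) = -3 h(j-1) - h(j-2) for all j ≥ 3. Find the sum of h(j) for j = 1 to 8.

h(3) = -3*1 - (-1) = -2
h(4) = -3*(-2) - 1 = 5
h(5) = -3*5 - (-2) = -13
h(6) = -3*(-13) - 5 = 34
h(7) = -3*34 - (-13) = -89
h(8) = -3*(-89) - 34 = 233
Sum = (-1) + 1 + (-2) + 5 + (-13) + 34 + (-89) + 233 = 168

168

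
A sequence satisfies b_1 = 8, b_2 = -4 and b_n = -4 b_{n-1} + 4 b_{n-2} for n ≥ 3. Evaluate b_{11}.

b_3 = -4·(-4) + 4·8 = 48
b_4 = -4·48 + 4·(-4) = -208
b_5 = -4·(-208) + 4·48 = 1024
b_6 = -4·1024 + 4·(-208) = -4928
b_7 = -4·(-4928) + 4·1024 = 23808
b_8 = -4·23808 + 4·(-4928) = -114944
b_9 = -4·(-114944) + 4·23808 = 555008
b_{10} = -4·555008 + 4·(-114944) = -2679808
b_{11} = -4·(-2679808) + 4·555008 = 12939264

12939264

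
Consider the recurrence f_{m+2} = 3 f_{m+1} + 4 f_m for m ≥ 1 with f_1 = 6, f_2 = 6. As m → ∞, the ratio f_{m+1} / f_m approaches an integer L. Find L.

The characteristic equation is r^2 - 3r - 4 = 0, which factors as (r - 4)(r + 1) = 0.
So the roots are 4 and -1. Since |4| > |-1| and the coefficient of 4^m is non-zero, the ratio tends to 4.

4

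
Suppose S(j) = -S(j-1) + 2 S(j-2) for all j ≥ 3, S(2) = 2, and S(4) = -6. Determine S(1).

Let S(1) = x.
S(3) = -2 + 2x
S(4) = 6 - 2x
So 6 - 2x = -6, giving x = 6.

6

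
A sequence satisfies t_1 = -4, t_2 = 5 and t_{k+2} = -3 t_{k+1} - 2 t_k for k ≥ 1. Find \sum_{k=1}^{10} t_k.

t_3 = -3·5 - 2·(-4) = -7
t_4 = -3·(-7) - 2·5 = 11
t_5 = -3·11 - 2·(-7) = -19
t_6 = -3·(-19) - 2·11 = 35
t_7 = -3·35 - 2·(-19) = -67
t_8 = -3·(-67) - 2·35 = 131
t_9 = -3·131 - 2·(-67) = -259
t_{10} = -3·(-259) - 2·131 = 515
Sum = (-4) + 5 + (-7) + 11 + (-19) + 35 + (-67) + 131 + (-259) + 515 = 341

341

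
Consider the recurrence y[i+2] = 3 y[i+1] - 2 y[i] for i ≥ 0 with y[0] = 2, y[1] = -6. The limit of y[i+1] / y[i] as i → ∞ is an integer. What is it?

The characteristic equation is r^2 - 3r + 2 = 0, which factors as (r - 2)(r - 1) = 0.
So the roots are 2 and 1. Since |2| > |1| and the coefficient of 2^i is non-zero, the ratio tends to 2.

2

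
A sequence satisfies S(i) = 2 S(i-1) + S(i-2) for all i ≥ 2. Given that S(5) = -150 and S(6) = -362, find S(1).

Rearranging, S(i-2) = S(i) - 2 S(i-1).
S(4) = -362 - 2(-150) = -62
S(3) = -150 - 2(-62) = -26
S(2) = -62 - 2(-26) = -10
S(1) = -26 - 2(-10) = -6

-6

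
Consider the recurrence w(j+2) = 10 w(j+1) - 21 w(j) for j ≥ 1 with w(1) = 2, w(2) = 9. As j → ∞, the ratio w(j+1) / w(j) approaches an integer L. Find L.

The characteristic equation is r^2 - 10r + 21 = 0, which factors as (r - 7)(r - 3) = 0.
So the roots are 7 and 3. Since |7| > |3| and the coefficient of 7^j is non-zero, the ratio tends to 7.

7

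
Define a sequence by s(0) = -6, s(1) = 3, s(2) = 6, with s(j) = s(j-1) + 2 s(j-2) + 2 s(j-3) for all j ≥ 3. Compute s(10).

s(3) = 6 + 2(3) + 2(-6) = 0
s(4) = 0 + 2(6) + 2(3) = 18
s(5) = 18 + 2(0) + 2(6) = 30
s(6) = 30 + 2(18) + 2(0) = 66
s(7) = 66 + 2(30) + 2(18) = 162
s(8) = 162 + 2(66) + 2(30) = 354
s(9) = 354 + 2(162) + 2(66) = 810
s(10) = 810 + 2(354) + 2(162) = 1842

1842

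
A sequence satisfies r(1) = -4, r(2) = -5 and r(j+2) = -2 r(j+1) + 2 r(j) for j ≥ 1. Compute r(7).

r(3) = -2*(-5) + 2*(-4) = 2
r(4) = -2*2 + 2*(-5) = -14
r(5) = -2*(-14) + 2*2 = 32
r(6) = -2*32 + 2*(-14) = -92
r(7) = -2*(-92) + 2*32 = 248

248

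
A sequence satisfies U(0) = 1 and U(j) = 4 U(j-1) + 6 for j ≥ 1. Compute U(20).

3298534883326

The fixed point is 6/(1 - 4) = -2, so U(j) + 2 = 4(U(j-1) + 2).
Hence U(j) = 3·4^j - 2.
U(20) = 3·4^{20} - 2 = 3·1099511627776 - 2 = 3298534883326.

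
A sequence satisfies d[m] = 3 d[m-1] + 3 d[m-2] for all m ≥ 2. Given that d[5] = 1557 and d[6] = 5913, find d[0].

Rearranging, d[m-2] = (d[m] - 3 d[m-1]) / 3.
d[4] = (5913 - 3·1557) / 3 = 1242/3 = 414
d[3] = (1557 - 3·414) / 3 = 315/3 = 105
d[2] = (414 - 3·105) / 3 = 99/3 = 33
d[1] = (105 - 3·33) / 3 = 6/3 = 2
d[0] = (33 - 3·2) / 3 = 27/3 = 9

9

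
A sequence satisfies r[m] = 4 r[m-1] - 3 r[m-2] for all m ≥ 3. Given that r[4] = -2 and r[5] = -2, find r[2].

Rearranging, r[m-2] = (r[m] - 4 r[m-1]) / -3.
r[3] = (-2 - 4·(-2)) / -3 = 6/-3 = -2
r[2] = (-2 - 4·(-2)) / -3 = 6/-3 = -2

-2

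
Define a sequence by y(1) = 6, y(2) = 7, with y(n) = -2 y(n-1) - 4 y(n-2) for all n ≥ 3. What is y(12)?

-19456

y(3) = -2(7) - 4(6) = -38
y(4) = -2(-38) - 4(7) = 48
y(5) = -2(48) - 4(-38) = 56
y(6) = -2(56) - 4(48) = -304
y(7) = -2(-304) - 4(56) = 384
y(8) = -2(384) - 4(-304) = 448
y(9) = -2(448) - 4(384) = -2432
y(10) = -2(-2432) - 4(448) = 3072
y(11) = -2(3072) - 4(-2432) = 3584
y(12) = -2(3584) - 4(3072) = -19456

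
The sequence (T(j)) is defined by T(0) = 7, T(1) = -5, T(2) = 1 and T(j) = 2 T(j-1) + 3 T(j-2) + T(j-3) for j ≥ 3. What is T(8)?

-1309

T(3) = 2*1 + 3*(-5) + 7 = -6
T(4) = 2*(-6) + 3*1 + (-5) = -14
T(5) = 2*(-14) + 3*(-6) + 1 = -45
T(6) = 2*(-45) + 3*(-14) + (-6) = -138
T(7) = 2*(-138) + 3*(-45) + (-14) = -425
T(8) = 2*(-425) + 3*(-138) + (-45) = -1309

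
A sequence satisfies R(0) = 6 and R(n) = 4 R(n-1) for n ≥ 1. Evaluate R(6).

R(1) = 4*6 = 24
R(2) = 4*24 = 96
R(3) = 4*96 = 384
R(4) = 4*384 = 1536
R(5) = 4*1536 = 6144
R(6) = 4*6144 = 24576

24576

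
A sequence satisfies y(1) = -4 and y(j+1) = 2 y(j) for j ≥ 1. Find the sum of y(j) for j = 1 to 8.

y(2) = 2(-4) = -8
y(3) = 2(-8) = -16
y(4) = 2(-16) = -32
y(5) = 2(-32) = -64
y(6) = 2(-64) = -128
y(7) = 2(-128) = -256
y(8) = 2(-256) = -512
Sum = (-4) + (-8) + (-16) + (-32) + (-64) + (-128) + (-256) + (-512) = -1020

-1020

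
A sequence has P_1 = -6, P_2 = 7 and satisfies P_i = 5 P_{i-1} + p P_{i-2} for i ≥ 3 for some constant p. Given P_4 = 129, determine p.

2

P_3 = 35 - 6p
P_4 = 175 - 23p
So 175 - 23p = 129, giving p = 2.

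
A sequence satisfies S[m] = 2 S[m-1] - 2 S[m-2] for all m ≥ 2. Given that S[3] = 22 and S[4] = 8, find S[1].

7

Rearranging, S[m-2] = (S[m] - 2 S[m-1]) / -2.
S[2] = (8 - 2·22) / -2 = -36/-2 = 18
S[1] = (22 - 2·18) / -2 = -14/-2 = 7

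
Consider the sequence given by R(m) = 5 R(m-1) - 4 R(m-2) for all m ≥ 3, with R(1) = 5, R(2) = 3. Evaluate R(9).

R(3) = 5·3 - 4·5 = -5
R(4) = 5·(-5) - 4·3 = -37
R(5) = 5·(-37) - 4·(-5) = -165
R(6) = 5·(-165) - 4·(-37) = -677
R(7) = 5·(-677) - 4·(-165) = -2725
R(8) = 5·(-2725) - 4·(-677) = -10917
R(9) = 5·(-10917) - 4·(-2725) = -43685

-43685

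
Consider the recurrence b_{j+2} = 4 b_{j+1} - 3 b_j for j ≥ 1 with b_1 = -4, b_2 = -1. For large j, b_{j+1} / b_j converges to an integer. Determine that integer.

The characteristic equation is r^2 - 4r + 3 = 0, which factors as (r - 3)(r - 1) = 0.
So the roots are 3 and 1. Since |3| > |1| and the coefficient of 3^j is non-zero, the ratio tends to 3.

3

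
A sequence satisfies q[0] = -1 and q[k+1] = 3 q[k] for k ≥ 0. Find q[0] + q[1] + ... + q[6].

q[1] = 3*(-1) = -3
q[2] = 3*(-3) = -9
q[3] = 3*(-9) = -27
q[4] = 3*(-27) = -81
q[5] = 3*(-81) = -243
q[6] = 3*(-243) = -729
Sum = (-1) + (-3) + (-9) + (-27) + (-81) + (-243) + (-729) = -1093

-1093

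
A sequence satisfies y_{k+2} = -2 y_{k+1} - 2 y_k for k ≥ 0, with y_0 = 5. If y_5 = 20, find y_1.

Let y_1 = w.
y_2 = -10 - 2w
y_3 = 20 + 2w
y_4 = -20
y_5 = -4w
So -4w = 20, giving w = -5.

-5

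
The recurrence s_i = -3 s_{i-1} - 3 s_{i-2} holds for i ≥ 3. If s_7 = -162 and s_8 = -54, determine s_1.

6

Rearranging, s_{i-2} = (s_i + 3 s_{i-1}) / -3.
s_6 = (-54 + 3·(-162)) / -3 = -540/-3 = 180
s_5 = (-162 + 3·180) / -3 = 378/-3 = -126
s_4 = (180 + 3·(-126)) / -3 = -198/-3 = 66
s_3 = (-126 + 3·66) / -3 = 72/-3 = -24
s_2 = (66 + 3·(-24)) / -3 = -6/-3 = 2
s_1 = (-24 + 3·2) / -3 = -18/-3 = 6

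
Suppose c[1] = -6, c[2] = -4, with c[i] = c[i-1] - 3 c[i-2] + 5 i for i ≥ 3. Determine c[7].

c[3] = (-4) - 3(-6) + 15 = 29
c[4] = 29 - 3(-4) + 20 = 61
c[5] = 61 - 3(29) + 25 = -1
c[6] = (-1) - 3(61) + 30 = -154
c[7] = (-154) - 3(-1) + 35 = -116

-116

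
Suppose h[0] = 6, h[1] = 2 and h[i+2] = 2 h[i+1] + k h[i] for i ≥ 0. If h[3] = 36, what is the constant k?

h[2] = 4 + 6k
h[3] = 8 + 14k
So 8 + 14k = 36, giving k = 2.

2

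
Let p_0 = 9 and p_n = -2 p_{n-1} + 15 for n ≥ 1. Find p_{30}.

The fixed point is 15/(1 + 2) = 5, so p_n - 5 = -2(p_{n-1} - 5).
Hence p_n = 4·(-2)^n + 5.
p_{30} = 4·(-2)^{30} + 5 = 4·1073741824 + 5 = 4294967301.

4294967301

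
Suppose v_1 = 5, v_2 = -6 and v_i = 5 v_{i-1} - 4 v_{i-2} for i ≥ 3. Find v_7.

v_3 = 5·(-6) - 4·5 = -50
v_4 = 5·(-50) - 4·(-6) = -226
v_5 = 5·(-226) - 4·(-50) = -930
v_6 = 5·(-930) - 4·(-226) = -3746
v_7 = 5·(-3746) - 4·(-930) = -15010

-15010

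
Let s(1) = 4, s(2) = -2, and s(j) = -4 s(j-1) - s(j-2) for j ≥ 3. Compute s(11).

140452

s(3) = -4·(-2) - 4 = 4
s(4) = -4·4 - (-2) = -14
s(5) = -4·(-14) - 4 = 52
s(6) = -4·52 - (-14) = -194
s(7) = -4·(-194) - 52 = 724
s(8) = -4·724 - (-194) = -2702
s(9) = -4·(-2702) - 724 = 10084
s(10) = -4·10084 - (-2702) = -37634
s(11) = -4·(-37634) - 10084 = 140452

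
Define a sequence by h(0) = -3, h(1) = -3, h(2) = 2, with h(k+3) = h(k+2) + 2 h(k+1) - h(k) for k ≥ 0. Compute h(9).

52

h(3) = 2 + 2(-3) - (-3) = -1
h(4) = (-1) + 2(2) - (-3) = 6
h(5) = 6 + 2(-1) - 2 = 2
h(6) = 2 + 2(6) - (-1) = 15
h(7) = 15 + 2(2) - 6 = 13
h(8) = 13 + 2(15) - 2 = 41
h(9) = 41 + 2(13) - 15 = 52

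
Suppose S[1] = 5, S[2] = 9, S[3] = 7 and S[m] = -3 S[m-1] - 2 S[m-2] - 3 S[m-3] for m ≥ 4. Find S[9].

5497

S[4] = -3(7) - 2(9) - 3(5) = -54
S[5] = -3(-54) - 2(7) - 3(9) = 121
S[6] = -3(121) - 2(-54) - 3(7) = -276
S[7] = -3(-276) - 2(121) - 3(-54) = 748
S[8] = -3(748) - 2(-276) - 3(121) = -2055
S[9] = -3(-2055) - 2(748) - 3(-276) = 5497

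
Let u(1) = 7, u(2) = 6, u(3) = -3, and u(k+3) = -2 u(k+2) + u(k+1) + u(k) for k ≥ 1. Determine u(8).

u(4) = -2·(-3) + 6 + 7 = 19
u(5) = -2·19 + (-3) + 6 = -35
u(6) = -2·(-35) + 19 + (-3) = 86
u(7) = -2·86 + (-35) + 19 = -188
u(8) = -2·(-188) + 86 + (-35) = 427

427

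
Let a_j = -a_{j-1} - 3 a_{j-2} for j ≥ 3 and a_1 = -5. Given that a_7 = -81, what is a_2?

6

Let a_2 = w.
a_3 = 15 - w
a_4 = -15 - 2w
a_5 = -30 + 5w
a_6 = 75 + w
a_7 = 15 - 16w
So 15 - 16w = -81, giving w = 6.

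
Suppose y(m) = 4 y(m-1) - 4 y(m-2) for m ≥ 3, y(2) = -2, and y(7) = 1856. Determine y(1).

Let y(1) = w.
y(3) = -8 - 4w
y(4) = -24 - 16w
y(5) = -64 - 48w
y(6) = -160 - 128w
y(7) = -384 - 320w
So -384 - 320w = 1856, giving w = -7.

-7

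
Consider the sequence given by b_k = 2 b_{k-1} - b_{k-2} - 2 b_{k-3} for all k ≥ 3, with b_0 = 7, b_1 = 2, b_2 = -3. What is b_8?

b_3 = 2*(-3) - 2 - 2*7 = -22
b_4 = 2*(-22) - (-3) - 2*2 = -45
b_5 = 2*(-45) - (-22) - 2*(-3) = -62
b_6 = 2*(-62) - (-45) - 2*(-22) = -35
b_7 = 2*(-35) - (-62) - 2*(-45) = 82
b_8 = 2*82 - (-35) - 2*(-62) = 323

323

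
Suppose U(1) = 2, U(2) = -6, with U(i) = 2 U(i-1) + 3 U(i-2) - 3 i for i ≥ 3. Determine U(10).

U(3) = 2*(-6) + 3*2 - 9 = -15
U(4) = 2*(-15) + 3*(-6) - 12 = -60
U(5) = 2*(-60) + 3*(-15) - 15 = -180
U(6) = 2*(-180) + 3*(-60) - 18 = -558
U(7) = 2*(-558) + 3*(-180) - 21 = -1677
U(8) = 2*(-1677) + 3*(-558) - 24 = -5052
U(9) = 2*(-5052) + 3*(-1677) - 27 = -15162
U(10) = 2*(-15162) + 3*(-5052) - 30 = -45510

-45510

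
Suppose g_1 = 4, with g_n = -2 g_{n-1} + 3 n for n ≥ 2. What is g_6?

g_2 = -2·4 + 6 = -2
g_3 = -2·(-2) + 9 = 13
g_4 = -2·13 + 12 = -14
g_5 = -2·(-14) + 15 = 43
g_6 = -2·43 + 18 = -68

-68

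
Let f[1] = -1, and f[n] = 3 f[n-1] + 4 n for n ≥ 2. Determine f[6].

f[2] = 3(-1) + 8 = 5
f[3] = 3(5) + 12 = 27
f[4] = 3(27) + 16 = 97
f[5] = 3(97) + 20 = 311
f[6] = 3(311) + 24 = 957

957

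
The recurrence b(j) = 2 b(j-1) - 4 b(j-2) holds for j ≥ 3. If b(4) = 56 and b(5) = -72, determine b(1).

-7

Rearranging, b(j-2) = (b(j) - 2 b(j-1)) / -4.
b(3) = (-72 - 2*56) / -4 = -184/-4 = 46
b(2) = (56 - 2*46) / -4 = -36/-4 = 9
b(1) = (46 - 2*9) / -4 = 28/-4 = -7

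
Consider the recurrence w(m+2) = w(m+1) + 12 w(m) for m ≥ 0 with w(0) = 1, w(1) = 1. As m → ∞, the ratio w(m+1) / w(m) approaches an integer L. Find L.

4

The characteristic equation is r^2 - r - 12 = 0, which factors as (r - 4)(r + 3) = 0.
So the roots are 4 and -3. Since |4| > |-3| and the coefficient of 4^m is non-zero, the ratio tends to 4.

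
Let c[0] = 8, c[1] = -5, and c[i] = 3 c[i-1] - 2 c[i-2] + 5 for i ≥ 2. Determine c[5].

-265

c[2] = 3·(-5) - 2·8 + 5 = -26
c[3] = 3·(-26) - 2·(-5) + 5 = -63
c[4] = 3·(-63) - 2·(-26) + 5 = -132
c[5] = 3·(-132) - 2·(-63) + 5 = -265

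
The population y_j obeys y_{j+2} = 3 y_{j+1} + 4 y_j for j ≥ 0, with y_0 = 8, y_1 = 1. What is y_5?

1837

y_2 = 3*1 + 4*8 = 35
y_3 = 3*35 + 4*1 = 109
y_4 = 3*109 + 4*35 = 467
y_5 = 3*467 + 4*109 = 1837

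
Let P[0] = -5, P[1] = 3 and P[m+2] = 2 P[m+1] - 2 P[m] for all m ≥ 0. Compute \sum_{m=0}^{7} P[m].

-120

P[2] = 2·3 - 2·(-5) = 16
P[3] = 2·16 - 2·3 = 26
P[4] = 2·26 - 2·16 = 20
P[5] = 2·20 - 2·26 = -12
P[6] = 2·(-12) - 2·20 = -64
P[7] = 2·(-64) - 2·(-12) = -104
Sum = (-5) + 3 + 16 + 26 + 20 + (-12) + (-64) + (-104) = -120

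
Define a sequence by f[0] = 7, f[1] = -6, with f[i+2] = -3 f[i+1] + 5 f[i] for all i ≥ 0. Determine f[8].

f[2] = -3·(-6) + 5·7 = 53
f[3] = -3·53 + 5·(-6) = -189
f[4] = -3·(-189) + 5·53 = 832
f[5] = -3·832 + 5·(-189) = -3441
f[6] = -3·(-3441) + 5·832 = 14483
f[7] = -3·14483 + 5·(-3441) = -60654
f[8] = -3·(-60654) + 5·14483 = 254377

254377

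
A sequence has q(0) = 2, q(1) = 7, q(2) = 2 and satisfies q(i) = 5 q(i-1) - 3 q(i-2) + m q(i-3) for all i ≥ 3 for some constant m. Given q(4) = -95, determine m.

q(3) = -11 + 2m
q(4) = -61 + 17m
So -61 + 17m = -95, giving m = -2.

-2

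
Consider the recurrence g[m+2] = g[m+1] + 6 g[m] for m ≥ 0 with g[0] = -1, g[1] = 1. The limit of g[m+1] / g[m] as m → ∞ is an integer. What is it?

The characteristic equation is r^2 - r - 6 = 0, which factors as (r - 3)(r + 2) = 0.
So the roots are 3 and -2. Since |3| > |-2| and the coefficient of 3^m is non-zero, the ratio tends to 3.

3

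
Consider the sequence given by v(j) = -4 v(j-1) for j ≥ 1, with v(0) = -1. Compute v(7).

v(1) = -4·(-1) = 4
v(2) = -4·4 = -16
v(3) = -4·(-16) = 64
v(4) = -4·64 = -256
v(5) = -4·(-256) = 1024
v(6) = -4·1024 = -4096
v(7) = -4·(-4096) = 16384

16384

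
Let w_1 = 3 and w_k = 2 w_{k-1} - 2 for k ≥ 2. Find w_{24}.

The fixed point is -2/(1 - 2) = 2, so w_k - 2 = 2(w_{k-1} - 2).
Hence w_k = 1·2^{k-1} + 2.
w_{24} = 1·2^{23} + 2 = 1·8388608 + 2 = 8388610.

8388610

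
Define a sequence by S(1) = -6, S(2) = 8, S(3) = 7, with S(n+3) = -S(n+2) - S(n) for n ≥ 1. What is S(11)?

-11

S(4) = -7 - (-6) = -1
S(5) = -(-1) - 8 = -7
S(6) = -(-7) - 7 = 0
S(7) = -0 - (-1) = 1
S(8) = -1 - (-7) = 6
S(9) = -6 - 0 = -6
S(10) = -(-6) - 1 = 5
S(11) = -5 - 6 = -11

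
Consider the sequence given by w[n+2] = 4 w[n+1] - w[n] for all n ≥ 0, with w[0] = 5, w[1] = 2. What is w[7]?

1922

w[2] = 4·2 - 5 = 3
w[3] = 4·3 - 2 = 10
w[4] = 4·10 - 3 = 37
w[5] = 4·37 - 10 = 138
w[6] = 4·138 - 37 = 515
w[7] = 4·515 - 138 = 1922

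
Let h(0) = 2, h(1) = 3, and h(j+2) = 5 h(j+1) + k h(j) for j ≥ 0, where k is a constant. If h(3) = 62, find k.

-1

h(2) = 15 + 2k
h(3) = 75 + 13k
So 75 + 13k = 62, giving k = -1.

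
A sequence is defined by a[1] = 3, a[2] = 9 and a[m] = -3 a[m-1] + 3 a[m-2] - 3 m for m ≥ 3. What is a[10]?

a[3] = -3·9 + 3·3 - 9 = -27
a[4] = -3·(-27) + 3·9 - 12 = 96
a[5] = -3·96 + 3·(-27) - 15 = -384
a[6] = -3·(-384) + 3·96 - 18 = 1422
a[7] = -3·1422 + 3·(-384) - 21 = -5439
a[8] = -3·(-5439) + 3·1422 - 24 = 20559
a[9] = -3·20559 + 3·(-5439) - 27 = -78021
a[10] = -3·(-78021) + 3·20559 - 30 = 295710

295710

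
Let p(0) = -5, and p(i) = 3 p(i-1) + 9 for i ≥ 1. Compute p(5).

-126

p(1) = 3*(-5) + 9 = -6
p(2) = 3*(-6) + 9 = -9
p(3) = 3*(-9) + 9 = -18
p(4) = 3*(-18) + 9 = -45
p(5) = 3*(-45) + 9 = -126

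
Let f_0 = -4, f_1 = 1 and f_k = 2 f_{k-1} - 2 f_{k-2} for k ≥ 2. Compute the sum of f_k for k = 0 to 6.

-3

f_2 = 2*1 - 2*(-4) = 10
f_3 = 2*10 - 2*1 = 18
f_4 = 2*18 - 2*10 = 16
f_5 = 2*16 - 2*18 = -4
f_6 = 2*(-4) - 2*16 = -40
Sum = (-4) + 1 + 10 + 18 + 16 + (-4) + (-40) = -3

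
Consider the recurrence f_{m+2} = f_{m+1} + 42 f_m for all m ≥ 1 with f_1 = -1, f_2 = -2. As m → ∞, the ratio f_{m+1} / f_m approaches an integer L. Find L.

7

The characteristic equation is r^2 - r - 42 = 0, which factors as (r - 7)(r + 6) = 0.
So the roots are 7 and -6. Since |7| > |-6| and the coefficient of 7^m is non-zero, the ratio tends to 7.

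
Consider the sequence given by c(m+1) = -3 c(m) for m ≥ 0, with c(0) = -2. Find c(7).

4374

c(1) = -3(-2) = 6
c(2) = -3(6) = -18
c(3) = -3(-18) = 54
c(4) = -3(54) = -162
c(5) = -3(-162) = 486
c(6) = -3(486) = -1458
c(7) = -3(-1458) = 4374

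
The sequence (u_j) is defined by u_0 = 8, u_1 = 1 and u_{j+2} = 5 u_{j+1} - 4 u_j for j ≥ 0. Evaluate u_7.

u_2 = 5·1 - 4·8 = -27
u_3 = 5·(-27) - 4·1 = -139
u_4 = 5·(-139) - 4·(-27) = -587
u_5 = 5·(-587) - 4·(-139) = -2379
u_6 = 5·(-2379) - 4·(-587) = -9547
u_7 = 5·(-9547) - 4·(-2379) = -38219

-38219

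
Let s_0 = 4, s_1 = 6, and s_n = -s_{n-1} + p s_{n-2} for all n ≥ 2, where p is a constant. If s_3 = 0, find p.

-3

s_2 = -6 + 4p
s_3 = 6 + 2p
So 6 + 2p = 0, giving p = -3.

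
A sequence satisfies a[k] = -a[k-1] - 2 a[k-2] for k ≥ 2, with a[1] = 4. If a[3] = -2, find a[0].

1

Let a[0] = x.
a[2] = -4 - 2x
a[3] = -4 + 2x
So -4 + 2x = -2, giving x = 1.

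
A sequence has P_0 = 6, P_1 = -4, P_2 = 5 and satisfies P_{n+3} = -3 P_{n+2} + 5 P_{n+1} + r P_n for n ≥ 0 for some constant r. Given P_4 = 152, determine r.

-1

P_3 = -35 + 6r
P_4 = 130 - 22r
So 130 - 22r = 152, giving r = -1.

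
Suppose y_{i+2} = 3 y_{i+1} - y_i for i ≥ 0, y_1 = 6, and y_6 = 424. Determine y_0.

Let y_0 = v.
y_2 = 18 - v
y_3 = 48 - 3v
y_4 = 126 - 8v
y_5 = 330 - 21v
y_6 = 864 - 55v
So 864 - 55v = 424, giving v = 8.

8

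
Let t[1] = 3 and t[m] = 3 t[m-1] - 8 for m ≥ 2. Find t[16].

The fixed point is -8/(1 - 3) = 4, so t[m] - 4 = 3(t[m-1] - 4).
Hence t[m] = -1·3^{m-1} + 4.
t[16] = -1·3^{15} + 4 = -1·14348907 + 4 = -14348903.

-14348903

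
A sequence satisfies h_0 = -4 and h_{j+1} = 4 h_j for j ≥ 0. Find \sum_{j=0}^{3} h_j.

-340

h_1 = 4(-4) = -16
h_2 = 4(-16) = -64
h_3 = 4(-64) = -256
Sum = (-4) + (-16) + (-64) + (-256) = -340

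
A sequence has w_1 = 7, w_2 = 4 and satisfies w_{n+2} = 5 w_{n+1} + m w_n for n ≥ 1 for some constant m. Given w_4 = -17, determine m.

w_3 = 20 + 7m
w_4 = 100 + 39m
So 100 + 39m = -17, giving m = -3.

-3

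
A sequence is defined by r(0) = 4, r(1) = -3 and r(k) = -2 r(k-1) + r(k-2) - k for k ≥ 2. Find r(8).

1692

r(2) = -2(-3) + 4 - 2 = 8
r(3) = -2(8) + (-3) - 3 = -22
r(4) = -2(-22) + 8 - 4 = 48
r(5) = -2(48) + (-22) - 5 = -123
r(6) = -2(-123) + 48 - 6 = 288
r(7) = -2(288) + (-123) - 7 = -706
r(8) = -2(-706) + 288 - 8 = 1692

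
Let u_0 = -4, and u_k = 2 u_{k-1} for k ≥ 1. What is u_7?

u_1 = 2·(-4) = -8
u_2 = 2·(-8) = -16
u_3 = 2·(-16) = -32
u_4 = 2·(-32) = -64
u_5 = 2·(-64) = -128
u_6 = 2·(-128) = -256
u_7 = 2·(-256) = -512

-512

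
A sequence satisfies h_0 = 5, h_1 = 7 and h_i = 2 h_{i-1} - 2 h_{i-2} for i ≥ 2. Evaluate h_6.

h_2 = 2(7) - 2(5) = 4
h_3 = 2(4) - 2(7) = -6
h_4 = 2(-6) - 2(4) = -20
h_5 = 2(-20) - 2(-6) = -28
h_6 = 2(-28) - 2(-20) = -16

-16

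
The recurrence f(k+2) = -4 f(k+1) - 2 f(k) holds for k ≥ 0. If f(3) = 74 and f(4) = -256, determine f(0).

Rearranging, f(k-2) = (f(k) + 4 f(k-1)) / -2.
f(2) = (-256 + 4*74) / -2 = 40/-2 = -20
f(1) = (74 + 4*(-20)) / -2 = -6/-2 = 3
f(0) = (-20 + 4*3) / -2 = -8/-2 = 4

4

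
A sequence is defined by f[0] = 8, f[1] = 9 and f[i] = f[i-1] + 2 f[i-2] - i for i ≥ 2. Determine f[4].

80

f[2] = 9 + 2·8 - 2 = 23
f[3] = 23 + 2·9 - 3 = 38
f[4] = 38 + 2·23 - 4 = 80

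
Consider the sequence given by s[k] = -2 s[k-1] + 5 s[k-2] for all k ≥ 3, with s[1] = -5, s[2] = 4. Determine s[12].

s[3] = -2·4 + 5·(-5) = -33
s[4] = -2·(-33) + 5·4 = 86
s[5] = -2·86 + 5·(-33) = -337
s[6] = -2·(-337) + 5·86 = 1104
s[7] = -2·1104 + 5·(-337) = -3893
s[8] = -2·(-3893) + 5·1104 = 13306
s[9] = -2·13306 + 5·(-3893) = -46077
s[10] = -2·(-46077) + 5·13306 = 158684
s[11] = -2·158684 + 5·(-46077) = -547753
s[12] = -2·(-547753) + 5·158684 = 1888926

1888926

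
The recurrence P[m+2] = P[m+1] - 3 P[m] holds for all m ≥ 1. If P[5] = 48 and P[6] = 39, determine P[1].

3

Rearranging, P[m-2] = (P[m] - P[m-1]) / -3.
P[4] = (39 - 48) / -3 = -9/-3 = 3
P[3] = (48 - 3) / -3 = 45/-3 = -15
P[2] = (3 - (-15)) / -3 = 18/-3 = -6
P[1] = (-15 - (-6)) / -3 = -9/-3 = 3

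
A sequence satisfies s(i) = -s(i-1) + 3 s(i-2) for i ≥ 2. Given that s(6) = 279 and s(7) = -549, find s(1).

Rearranging, s(i-2) = (s(i) + s(i-1)) / 3.
s(5) = (-549 + 279) / 3 = -270/3 = -90
s(4) = (279 + (-90)) / 3 = 189/3 = 63
s(3) = (-90 + 63) / 3 = -27/3 = -9
s(2) = (63 + (-9)) / 3 = 54/3 = 18
s(1) = (-9 + 18) / 3 = 9/3 = 3

3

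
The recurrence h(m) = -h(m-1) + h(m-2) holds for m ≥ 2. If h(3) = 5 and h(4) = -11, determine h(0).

-7

Rearranging, h(m-2) = h(m) + h(m-1).
h(2) = -11 + 5 = -6
h(1) = 5 + (-6) = -1
h(0) = -6 + (-1) = -7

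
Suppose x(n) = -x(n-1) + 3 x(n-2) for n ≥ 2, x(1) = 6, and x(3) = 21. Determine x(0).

1

Let x(0) = w.
x(2) = -6 + 3w
x(3) = 24 - 3w
So 24 - 3w = 21, giving w = 1.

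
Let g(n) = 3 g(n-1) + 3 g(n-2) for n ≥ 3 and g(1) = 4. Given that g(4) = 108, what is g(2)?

6

Let g(2) = v.
g(3) = 12 + 3v
g(4) = 36 + 12v
So 36 + 12v = 108, giving v = 6.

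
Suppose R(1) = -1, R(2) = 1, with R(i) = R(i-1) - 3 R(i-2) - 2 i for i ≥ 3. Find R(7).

R(3) = 1 - 3(-1) - 6 = -2
R(4) = (-2) - 3(1) - 8 = -13
R(5) = (-13) - 3(-2) - 10 = -17
R(6) = (-17) - 3(-13) - 12 = 10
R(7) = 10 - 3(-17) - 14 = 47

47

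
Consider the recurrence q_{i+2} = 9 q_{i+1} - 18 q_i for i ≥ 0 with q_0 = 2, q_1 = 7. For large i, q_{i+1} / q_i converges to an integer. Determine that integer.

The characteristic equation is r^2 - 9r + 18 = 0, which factors as (r - 6)(r - 3) = 0.
So the roots are 6 and 3. Since |6| > |3| and the coefficient of 6^i is non-zero, the ratio tends to 6.

6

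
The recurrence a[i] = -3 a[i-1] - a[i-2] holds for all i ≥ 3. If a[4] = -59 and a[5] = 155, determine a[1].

-1

Rearranging, a[i-2] = -(a[i] + 3 a[i-1]).
a[3] = -(155 + 3(-59)) = 22
a[2] = -(-59 + 3(22)) = -7
a[1] = -(22 + 3(-7)) = -1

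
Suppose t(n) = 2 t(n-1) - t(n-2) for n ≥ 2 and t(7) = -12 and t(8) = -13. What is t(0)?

Rearranging, t(n-2) = -(t(n) - 2 t(n-1)).
t(6) = -(-13 - 2(-12)) = -11
t(5) = -(-12 - 2(-11)) = -10
t(4) = -(-11 - 2(-10)) = -9
t(3) = -(-10 - 2(-9)) = -8
t(2) = -(-9 - 2(-8)) = -7
t(1) = -(-8 - 2(-7)) = -6
t(0) = -(-7 - 2(-6)) = -5

-5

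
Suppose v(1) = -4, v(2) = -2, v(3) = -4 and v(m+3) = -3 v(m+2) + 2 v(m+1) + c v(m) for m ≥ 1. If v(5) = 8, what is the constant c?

v(4) = 8 - 4c
v(5) = -32 + 10c
So -32 + 10c = 8, giving c = 4.

4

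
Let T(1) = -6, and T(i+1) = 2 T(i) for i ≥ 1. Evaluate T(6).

T(2) = 2*(-6) = -12
T(3) = 2*(-12) = -24
T(4) = 2*(-24) = -48
T(5) = 2*(-48) = -96
T(6) = 2*(-96) = -192

-192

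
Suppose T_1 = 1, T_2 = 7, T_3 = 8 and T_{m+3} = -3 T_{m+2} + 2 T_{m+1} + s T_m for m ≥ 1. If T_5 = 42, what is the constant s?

-1

T_4 = -10 + s
T_5 = 46 + 4s
So 46 + 4s = 42, giving s = -1.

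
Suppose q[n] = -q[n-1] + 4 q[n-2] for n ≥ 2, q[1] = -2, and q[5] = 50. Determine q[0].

Let q[0] = w.
q[2] = 2 + 4w
q[3] = -10 - 4w
q[4] = 18 + 20w
q[5] = -58 - 36w
So -58 - 36w = 50, giving w = -3.

-3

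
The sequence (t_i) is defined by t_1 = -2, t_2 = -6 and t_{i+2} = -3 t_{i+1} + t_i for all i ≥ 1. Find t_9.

21184

t_3 = -3·(-6) + (-2) = 16
t_4 = -3·16 + (-6) = -54
t_5 = -3·(-54) + 16 = 178
t_6 = -3·178 + (-54) = -588
t_7 = -3·(-588) + 178 = 1942
t_8 = -3·1942 + (-588) = -6414
t_9 = -3·(-6414) + 1942 = 21184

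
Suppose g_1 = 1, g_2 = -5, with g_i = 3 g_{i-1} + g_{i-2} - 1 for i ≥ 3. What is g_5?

g_3 = 3(-5) + 1 - 1 = -15
g_4 = 3(-15) + (-5) - 1 = -51
g_5 = 3(-51) + (-15) - 1 = -169

-169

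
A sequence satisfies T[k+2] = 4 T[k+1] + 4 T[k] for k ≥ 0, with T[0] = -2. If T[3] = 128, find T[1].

Let T[1] = x.
T[2] = -8 + 4x
T[3] = -32 + 20x
So -32 + 20x = 128, giving x = 8.

8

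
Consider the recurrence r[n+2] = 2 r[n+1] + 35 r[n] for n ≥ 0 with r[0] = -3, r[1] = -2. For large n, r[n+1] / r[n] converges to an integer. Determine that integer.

The characteristic equation is r^2 - 2r - 35 = 0, which factors as (r - 7)(r + 5) = 0.
So the roots are 7 and -5. Since |7| > |-5| and the coefficient of 7^n is non-zero, the ratio tends to 7.

7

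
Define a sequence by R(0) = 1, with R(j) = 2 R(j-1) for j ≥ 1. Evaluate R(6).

R(1) = 2*1 = 2
R(2) = 2*2 = 4
R(3) = 2*4 = 8
R(4) = 2*8 = 16
R(5) = 2*16 = 32
R(6) = 2*32 = 64

64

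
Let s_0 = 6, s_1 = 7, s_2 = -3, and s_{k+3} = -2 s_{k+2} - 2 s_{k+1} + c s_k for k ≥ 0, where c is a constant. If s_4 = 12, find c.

s_3 = -8 + 6c
s_4 = 22 - 5c
So 22 - 5c = 12, giving c = 2.

2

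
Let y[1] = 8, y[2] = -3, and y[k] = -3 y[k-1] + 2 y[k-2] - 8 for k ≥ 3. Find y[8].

-10121

y[3] = -3*(-3) + 2*8 - 8 = 17
y[4] = -3*17 + 2*(-3) - 8 = -65
y[5] = -3*(-65) + 2*17 - 8 = 221
y[6] = -3*221 + 2*(-65) - 8 = -801
y[7] = -3*(-801) + 2*221 - 8 = 2837
y[8] = -3*2837 + 2*(-801) - 8 = -10121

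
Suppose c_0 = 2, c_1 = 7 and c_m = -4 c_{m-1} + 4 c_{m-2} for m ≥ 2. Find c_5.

2480

c_2 = -4*7 + 4*2 = -20
c_3 = -4*(-20) + 4*7 = 108
c_4 = -4*108 + 4*(-20) = -512
c_5 = -4*(-512) + 4*108 = 2480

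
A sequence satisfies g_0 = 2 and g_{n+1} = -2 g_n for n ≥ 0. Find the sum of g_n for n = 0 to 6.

86

g_1 = -2·2 = -4
g_2 = -2·(-4) = 8
g_3 = -2·8 = -16
g_4 = -2·(-16) = 32
g_5 = -2·32 = -64
g_6 = -2·(-64) = 128
Sum = 2 + (-4) + 8 + (-16) + 32 + (-64) + 128 = 86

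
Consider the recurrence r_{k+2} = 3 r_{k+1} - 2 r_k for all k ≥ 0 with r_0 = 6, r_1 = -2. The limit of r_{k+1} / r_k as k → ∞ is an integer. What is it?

The characteristic equation is r^2 - 3r + 2 = 0, which factors as (r - 2)(r - 1) = 0.
So the roots are 2 and 1. Since |2| > |1| and the coefficient of 2^k is non-zero, the ratio tends to 2.

2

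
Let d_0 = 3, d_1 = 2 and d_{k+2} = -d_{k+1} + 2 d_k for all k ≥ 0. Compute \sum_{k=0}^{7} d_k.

-7

d_2 = -2 + 2*3 = 4
d_3 = -4 + 2*2 = 0
d_4 = -0 + 2*4 = 8
d_5 = -8 + 2*0 = -8
d_6 = -(-8) + 2*8 = 24
d_7 = -24 + 2*(-8) = -40
Sum = 3 + 2 + 4 + 0 + 8 + (-8) + 24 + (-40) = -7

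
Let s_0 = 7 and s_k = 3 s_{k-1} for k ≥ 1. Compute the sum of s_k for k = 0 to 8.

68887

s_1 = 3(7) = 21
s_2 = 3(21) = 63
s_3 = 3(63) = 189
s_4 = 3(189) = 567
s_5 = 3(567) = 1701
s_6 = 3(1701) = 5103
s_7 = 3(5103) = 15309
s_8 = 3(15309) = 45927
Sum = 7 + 21 + 63 + 189 + 567 + 1701 + 5103 + 15309 + 45927 = 68887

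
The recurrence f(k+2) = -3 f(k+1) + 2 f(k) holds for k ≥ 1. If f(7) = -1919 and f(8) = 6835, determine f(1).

Rearranging, f(k-2) = (f(k) + 3 f(k-1)) / 2.
f(6) = (6835 + 3·(-1919)) / 2 = 1078/2 = 539
f(5) = (-1919 + 3·539) / 2 = -302/2 = -151
f(4) = (539 + 3·(-151)) / 2 = 86/2 = 43
f(3) = (-151 + 3·43) / 2 = -22/2 = -11
f(2) = (43 + 3·(-11)) / 2 = 10/2 = 5
f(1) = (-11 + 3·5) / 2 = 4/2 = 2

2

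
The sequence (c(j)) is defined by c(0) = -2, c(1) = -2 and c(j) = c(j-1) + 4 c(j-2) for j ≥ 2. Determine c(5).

c(2) = (-2) + 4*(-2) = -10
c(3) = (-10) + 4*(-2) = -18
c(4) = (-18) + 4*(-10) = -58
c(5) = (-58) + 4*(-18) = -130

-130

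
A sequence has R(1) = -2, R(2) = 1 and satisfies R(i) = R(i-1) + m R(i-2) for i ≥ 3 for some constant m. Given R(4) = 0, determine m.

R(3) = 1 - 2m
R(4) = 1 - m
So 1 - m = 0, giving m = 1.

1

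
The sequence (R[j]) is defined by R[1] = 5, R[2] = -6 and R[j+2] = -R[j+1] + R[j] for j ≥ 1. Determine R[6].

R[3] = -(-6) + 5 = 11
R[4] = -11 + (-6) = -17
R[5] = -(-17) + 11 = 28
R[6] = -28 + (-17) = -45

-45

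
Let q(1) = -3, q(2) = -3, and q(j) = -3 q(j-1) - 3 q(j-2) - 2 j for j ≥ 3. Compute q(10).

901

q(3) = -3(-3) - 3(-3) - 6 = 12
q(4) = -3(12) - 3(-3) - 8 = -35
q(5) = -3(-35) - 3(12) - 10 = 59
q(6) = -3(59) - 3(-35) - 12 = -84
q(7) = -3(-84) - 3(59) - 14 = 61
q(8) = -3(61) - 3(-84) - 16 = 53
q(9) = -3(53) - 3(61) - 18 = -360
q(10) = -3(-360) - 3(53) - 20 = 901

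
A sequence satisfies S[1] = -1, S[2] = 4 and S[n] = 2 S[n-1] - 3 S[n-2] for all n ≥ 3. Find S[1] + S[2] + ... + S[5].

11

S[3] = 2(4) - 3(-1) = 11
S[4] = 2(11) - 3(4) = 10
S[5] = 2(10) - 3(11) = -13
Sum = (-1) + 4 + 11 + 10 + (-13) = 11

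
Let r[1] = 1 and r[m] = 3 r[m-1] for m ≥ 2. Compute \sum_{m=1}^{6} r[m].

364

r[2] = 3*1 = 3
r[3] = 3*3 = 9
r[4] = 3*9 = 27
r[5] = 3*27 = 81
r[6] = 3*81 = 243
Sum = 1 + 3 + 9 + 27 + 81 + 243 = 364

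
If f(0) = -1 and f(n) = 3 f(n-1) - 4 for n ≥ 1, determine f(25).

The fixed point is -4/(1 - 3) = 2, so f(n) - 2 = 3(f(n-1) - 2).
Hence f(n) = -3·3^n + 2.
f(25) = -3·3^{25} + 2 = -3·847288609443 + 2 = -2541865828327.

-2541865828327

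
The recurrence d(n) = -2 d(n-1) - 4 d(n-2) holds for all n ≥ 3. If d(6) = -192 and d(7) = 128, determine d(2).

Rearranging, d(n-2) = (d(n) + 2 d(n-1)) / -4.
d(5) = (128 + 2·(-192)) / -4 = -256/-4 = 64
d(4) = (-192 + 2·64) / -4 = -64/-4 = 16
d(3) = (64 + 2·16) / -4 = 96/-4 = -24
d(2) = (16 + 2·(-24)) / -4 = -32/-4 = 8

8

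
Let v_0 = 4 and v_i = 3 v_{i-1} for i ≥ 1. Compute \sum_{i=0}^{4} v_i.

v_1 = 3*4 = 12
v_2 = 3*12 = 36
v_3 = 3*36 = 108
v_4 = 3*108 = 324
Sum = 4 + 12 + 36 + 108 + 324 = 484

484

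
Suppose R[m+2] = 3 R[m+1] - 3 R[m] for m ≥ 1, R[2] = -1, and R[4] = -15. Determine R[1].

Let R[1] = x.
R[3] = -3 - 3x
R[4] = -6 - 9x
So -6 - 9x = -15, giving x = 1.

1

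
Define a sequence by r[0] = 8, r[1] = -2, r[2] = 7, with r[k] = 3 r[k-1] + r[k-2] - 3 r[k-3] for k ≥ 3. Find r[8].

r[3] = 3·7 + (-2) - 3·8 = -5
r[4] = 3·(-5) + 7 - 3·(-2) = -2
r[5] = 3·(-2) + (-5) - 3·7 = -32
r[6] = 3·(-32) + (-2) - 3·(-5) = -83
r[7] = 3·(-83) + (-32) - 3·(-2) = -275
r[8] = 3·(-275) + (-83) - 3·(-32) = -812

-812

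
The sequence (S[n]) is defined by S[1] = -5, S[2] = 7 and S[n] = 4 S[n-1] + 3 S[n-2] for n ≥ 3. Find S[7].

S[3] = 4*7 + 3*(-5) = 13
S[4] = 4*13 + 3*7 = 73
S[5] = 4*73 + 3*13 = 331
S[6] = 4*331 + 3*73 = 1543
S[7] = 4*1543 + 3*331 = 7165

7165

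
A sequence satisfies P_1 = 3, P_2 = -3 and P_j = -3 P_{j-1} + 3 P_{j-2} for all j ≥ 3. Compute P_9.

50058

P_3 = -3*(-3) + 3*3 = 18
P_4 = -3*18 + 3*(-3) = -63
P_5 = -3*(-63) + 3*18 = 243
P_6 = -3*243 + 3*(-63) = -918
P_7 = -3*(-918) + 3*243 = 3483
P_8 = -3*3483 + 3*(-918) = -13203
P_9 = -3*(-13203) + 3*3483 = 50058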